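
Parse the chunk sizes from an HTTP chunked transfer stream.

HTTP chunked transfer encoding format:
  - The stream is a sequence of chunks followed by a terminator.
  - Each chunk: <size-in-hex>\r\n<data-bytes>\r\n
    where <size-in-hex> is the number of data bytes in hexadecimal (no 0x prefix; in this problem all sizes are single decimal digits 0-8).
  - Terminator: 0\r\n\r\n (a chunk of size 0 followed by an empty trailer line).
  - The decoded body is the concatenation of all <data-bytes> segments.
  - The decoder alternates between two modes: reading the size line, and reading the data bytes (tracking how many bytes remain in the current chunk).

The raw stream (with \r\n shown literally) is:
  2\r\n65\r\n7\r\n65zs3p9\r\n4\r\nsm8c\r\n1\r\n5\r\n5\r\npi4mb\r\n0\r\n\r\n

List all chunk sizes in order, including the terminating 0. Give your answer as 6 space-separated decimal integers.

Chunk 1: stream[0..1]='2' size=0x2=2, data at stream[3..5]='65' -> body[0..2], body so far='65'
Chunk 2: stream[7..8]='7' size=0x7=7, data at stream[10..17]='65zs3p9' -> body[2..9], body so far='6565zs3p9'
Chunk 3: stream[19..20]='4' size=0x4=4, data at stream[22..26]='sm8c' -> body[9..13], body so far='6565zs3p9sm8c'
Chunk 4: stream[28..29]='1' size=0x1=1, data at stream[31..32]='5' -> body[13..14], body so far='6565zs3p9sm8c5'
Chunk 5: stream[34..35]='5' size=0x5=5, data at stream[37..42]='pi4mb' -> body[14..19], body so far='6565zs3p9sm8c5pi4mb'
Chunk 6: stream[44..45]='0' size=0 (terminator). Final body='6565zs3p9sm8c5pi4mb' (19 bytes)

Answer: 2 7 4 1 5 0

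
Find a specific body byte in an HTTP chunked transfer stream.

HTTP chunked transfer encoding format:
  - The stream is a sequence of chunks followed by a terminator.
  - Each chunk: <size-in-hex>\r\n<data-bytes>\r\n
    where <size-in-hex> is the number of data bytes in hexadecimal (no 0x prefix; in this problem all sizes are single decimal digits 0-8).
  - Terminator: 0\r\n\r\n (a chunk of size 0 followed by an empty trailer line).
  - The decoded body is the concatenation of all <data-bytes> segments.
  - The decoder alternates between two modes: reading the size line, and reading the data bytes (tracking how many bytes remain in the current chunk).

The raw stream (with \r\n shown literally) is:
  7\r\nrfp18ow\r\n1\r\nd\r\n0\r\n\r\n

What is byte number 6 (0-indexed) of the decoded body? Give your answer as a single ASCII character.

Answer: w

Derivation:
Chunk 1: stream[0..1]='7' size=0x7=7, data at stream[3..10]='rfp18ow' -> body[0..7], body so far='rfp18ow'
Chunk 2: stream[12..13]='1' size=0x1=1, data at stream[15..16]='d' -> body[7..8], body so far='rfp18owd'
Chunk 3: stream[18..19]='0' size=0 (terminator). Final body='rfp18owd' (8 bytes)
Body byte 6 = 'w'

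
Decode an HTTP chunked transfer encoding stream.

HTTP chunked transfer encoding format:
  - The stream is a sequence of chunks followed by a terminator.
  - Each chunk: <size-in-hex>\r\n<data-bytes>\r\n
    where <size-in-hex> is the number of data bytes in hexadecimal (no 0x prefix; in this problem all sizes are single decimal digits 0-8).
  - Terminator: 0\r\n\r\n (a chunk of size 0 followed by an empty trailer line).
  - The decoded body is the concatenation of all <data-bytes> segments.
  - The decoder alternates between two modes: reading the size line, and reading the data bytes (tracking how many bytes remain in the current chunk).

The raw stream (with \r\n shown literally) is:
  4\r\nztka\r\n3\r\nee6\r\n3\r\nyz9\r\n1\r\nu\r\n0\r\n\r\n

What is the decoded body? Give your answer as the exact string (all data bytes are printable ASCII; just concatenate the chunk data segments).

Answer: ztkaee6yz9u

Derivation:
Chunk 1: stream[0..1]='4' size=0x4=4, data at stream[3..7]='ztka' -> body[0..4], body so far='ztka'
Chunk 2: stream[9..10]='3' size=0x3=3, data at stream[12..15]='ee6' -> body[4..7], body so far='ztkaee6'
Chunk 3: stream[17..18]='3' size=0x3=3, data at stream[20..23]='yz9' -> body[7..10], body so far='ztkaee6yz9'
Chunk 4: stream[25..26]='1' size=0x1=1, data at stream[28..29]='u' -> body[10..11], body so far='ztkaee6yz9u'
Chunk 5: stream[31..32]='0' size=0 (terminator). Final body='ztkaee6yz9u' (11 bytes)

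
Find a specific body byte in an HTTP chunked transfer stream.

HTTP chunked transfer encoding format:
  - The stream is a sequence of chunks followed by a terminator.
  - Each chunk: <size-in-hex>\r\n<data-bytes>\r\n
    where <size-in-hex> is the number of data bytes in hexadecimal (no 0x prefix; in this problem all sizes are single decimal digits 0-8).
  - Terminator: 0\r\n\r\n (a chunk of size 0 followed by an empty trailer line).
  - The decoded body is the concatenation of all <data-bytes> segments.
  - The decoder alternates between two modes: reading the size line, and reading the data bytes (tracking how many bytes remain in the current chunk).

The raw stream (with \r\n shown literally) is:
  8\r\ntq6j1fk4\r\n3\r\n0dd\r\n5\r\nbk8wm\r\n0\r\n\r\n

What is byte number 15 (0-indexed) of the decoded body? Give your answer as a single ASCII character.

Answer: m

Derivation:
Chunk 1: stream[0..1]='8' size=0x8=8, data at stream[3..11]='tq6j1fk4' -> body[0..8], body so far='tq6j1fk4'
Chunk 2: stream[13..14]='3' size=0x3=3, data at stream[16..19]='0dd' -> body[8..11], body so far='tq6j1fk40dd'
Chunk 3: stream[21..22]='5' size=0x5=5, data at stream[24..29]='bk8wm' -> body[11..16], body so far='tq6j1fk40ddbk8wm'
Chunk 4: stream[31..32]='0' size=0 (terminator). Final body='tq6j1fk40ddbk8wm' (16 bytes)
Body byte 15 = 'm'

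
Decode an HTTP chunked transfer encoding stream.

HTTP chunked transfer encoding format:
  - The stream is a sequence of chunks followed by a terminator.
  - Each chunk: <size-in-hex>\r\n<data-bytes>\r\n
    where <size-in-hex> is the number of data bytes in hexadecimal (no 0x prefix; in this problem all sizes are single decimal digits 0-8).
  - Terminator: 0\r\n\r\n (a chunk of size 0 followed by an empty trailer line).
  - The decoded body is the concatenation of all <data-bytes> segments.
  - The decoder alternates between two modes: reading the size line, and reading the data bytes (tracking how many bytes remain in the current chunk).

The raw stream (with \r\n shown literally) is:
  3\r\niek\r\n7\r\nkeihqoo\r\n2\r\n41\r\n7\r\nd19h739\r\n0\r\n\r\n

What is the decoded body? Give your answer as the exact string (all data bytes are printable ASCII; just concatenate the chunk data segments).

Chunk 1: stream[0..1]='3' size=0x3=3, data at stream[3..6]='iek' -> body[0..3], body so far='iek'
Chunk 2: stream[8..9]='7' size=0x7=7, data at stream[11..18]='keihqoo' -> body[3..10], body so far='iekkeihqoo'
Chunk 3: stream[20..21]='2' size=0x2=2, data at stream[23..25]='41' -> body[10..12], body so far='iekkeihqoo41'
Chunk 4: stream[27..28]='7' size=0x7=7, data at stream[30..37]='d19h739' -> body[12..19], body so far='iekkeihqoo41d19h739'
Chunk 5: stream[39..40]='0' size=0 (terminator). Final body='iekkeihqoo41d19h739' (19 bytes)

Answer: iekkeihqoo41d19h739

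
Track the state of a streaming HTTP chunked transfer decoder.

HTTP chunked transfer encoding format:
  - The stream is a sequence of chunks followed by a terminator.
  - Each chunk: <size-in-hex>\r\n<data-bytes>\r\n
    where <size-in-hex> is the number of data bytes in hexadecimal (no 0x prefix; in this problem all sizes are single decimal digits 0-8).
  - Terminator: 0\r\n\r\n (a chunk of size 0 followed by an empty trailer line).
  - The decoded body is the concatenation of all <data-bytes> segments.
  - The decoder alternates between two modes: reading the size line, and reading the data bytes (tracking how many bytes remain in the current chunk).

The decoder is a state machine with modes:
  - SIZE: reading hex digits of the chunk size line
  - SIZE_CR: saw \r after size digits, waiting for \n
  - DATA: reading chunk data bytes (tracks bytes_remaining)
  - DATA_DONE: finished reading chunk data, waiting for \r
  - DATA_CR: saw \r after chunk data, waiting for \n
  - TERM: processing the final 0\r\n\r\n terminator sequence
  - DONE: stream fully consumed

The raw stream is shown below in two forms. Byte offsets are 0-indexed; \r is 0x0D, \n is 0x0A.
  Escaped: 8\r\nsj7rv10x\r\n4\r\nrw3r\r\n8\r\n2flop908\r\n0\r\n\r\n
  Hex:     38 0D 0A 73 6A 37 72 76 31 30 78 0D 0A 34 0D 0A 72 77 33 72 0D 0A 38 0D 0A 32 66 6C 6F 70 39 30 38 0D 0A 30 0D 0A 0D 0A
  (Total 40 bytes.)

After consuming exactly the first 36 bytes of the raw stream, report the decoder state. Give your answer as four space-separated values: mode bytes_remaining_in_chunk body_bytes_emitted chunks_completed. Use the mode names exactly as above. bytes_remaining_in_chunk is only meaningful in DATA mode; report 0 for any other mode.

Byte 0 = '8': mode=SIZE remaining=0 emitted=0 chunks_done=0
Byte 1 = 0x0D: mode=SIZE_CR remaining=0 emitted=0 chunks_done=0
Byte 2 = 0x0A: mode=DATA remaining=8 emitted=0 chunks_done=0
Byte 3 = 's': mode=DATA remaining=7 emitted=1 chunks_done=0
Byte 4 = 'j': mode=DATA remaining=6 emitted=2 chunks_done=0
Byte 5 = '7': mode=DATA remaining=5 emitted=3 chunks_done=0
Byte 6 = 'r': mode=DATA remaining=4 emitted=4 chunks_done=0
Byte 7 = 'v': mode=DATA remaining=3 emitted=5 chunks_done=0
Byte 8 = '1': mode=DATA remaining=2 emitted=6 chunks_done=0
Byte 9 = '0': mode=DATA remaining=1 emitted=7 chunks_done=0
Byte 10 = 'x': mode=DATA_DONE remaining=0 emitted=8 chunks_done=0
Byte 11 = 0x0D: mode=DATA_CR remaining=0 emitted=8 chunks_done=0
Byte 12 = 0x0A: mode=SIZE remaining=0 emitted=8 chunks_done=1
Byte 13 = '4': mode=SIZE remaining=0 emitted=8 chunks_done=1
Byte 14 = 0x0D: mode=SIZE_CR remaining=0 emitted=8 chunks_done=1
Byte 15 = 0x0A: mode=DATA remaining=4 emitted=8 chunks_done=1
Byte 16 = 'r': mode=DATA remaining=3 emitted=9 chunks_done=1
Byte 17 = 'w': mode=DATA remaining=2 emitted=10 chunks_done=1
Byte 18 = '3': mode=DATA remaining=1 emitted=11 chunks_done=1
Byte 19 = 'r': mode=DATA_DONE remaining=0 emitted=12 chunks_done=1
Byte 20 = 0x0D: mode=DATA_CR remaining=0 emitted=12 chunks_done=1
Byte 21 = 0x0A: mode=SIZE remaining=0 emitted=12 chunks_done=2
Byte 22 = '8': mode=SIZE remaining=0 emitted=12 chunks_done=2
Byte 23 = 0x0D: mode=SIZE_CR remaining=0 emitted=12 chunks_done=2
Byte 24 = 0x0A: mode=DATA remaining=8 emitted=12 chunks_done=2
Byte 25 = '2': mode=DATA remaining=7 emitted=13 chunks_done=2
Byte 26 = 'f': mode=DATA remaining=6 emitted=14 chunks_done=2
Byte 27 = 'l': mode=DATA remaining=5 emitted=15 chunks_done=2
Byte 28 = 'o': mode=DATA remaining=4 emitted=16 chunks_done=2
Byte 29 = 'p': mode=DATA remaining=3 emitted=17 chunks_done=2
Byte 30 = '9': mode=DATA remaining=2 emitted=18 chunks_done=2
Byte 31 = '0': mode=DATA remaining=1 emitted=19 chunks_done=2
Byte 32 = '8': mode=DATA_DONE remaining=0 emitted=20 chunks_done=2
Byte 33 = 0x0D: mode=DATA_CR remaining=0 emitted=20 chunks_done=2
Byte 34 = 0x0A: mode=SIZE remaining=0 emitted=20 chunks_done=3
Byte 35 = '0': mode=SIZE remaining=0 emitted=20 chunks_done=3

Answer: SIZE 0 20 3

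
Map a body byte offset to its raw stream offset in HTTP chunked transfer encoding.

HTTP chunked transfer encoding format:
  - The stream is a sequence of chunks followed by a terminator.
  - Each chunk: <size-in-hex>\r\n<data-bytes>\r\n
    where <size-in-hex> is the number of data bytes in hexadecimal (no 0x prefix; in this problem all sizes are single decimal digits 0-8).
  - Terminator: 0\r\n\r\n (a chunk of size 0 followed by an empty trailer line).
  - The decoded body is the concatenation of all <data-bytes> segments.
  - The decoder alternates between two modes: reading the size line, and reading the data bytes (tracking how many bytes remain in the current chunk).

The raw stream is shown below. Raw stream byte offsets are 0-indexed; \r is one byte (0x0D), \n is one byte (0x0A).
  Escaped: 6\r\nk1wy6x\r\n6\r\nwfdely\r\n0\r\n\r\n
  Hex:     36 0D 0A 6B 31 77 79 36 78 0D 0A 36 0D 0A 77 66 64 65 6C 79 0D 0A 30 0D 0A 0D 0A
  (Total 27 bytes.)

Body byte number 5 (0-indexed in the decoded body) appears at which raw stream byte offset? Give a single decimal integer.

Chunk 1: stream[0..1]='6' size=0x6=6, data at stream[3..9]='k1wy6x' -> body[0..6], body so far='k1wy6x'
Chunk 2: stream[11..12]='6' size=0x6=6, data at stream[14..20]='wfdely' -> body[6..12], body so far='k1wy6xwfdely'
Chunk 3: stream[22..23]='0' size=0 (terminator). Final body='k1wy6xwfdely' (12 bytes)
Body byte 5 at stream offset 8

Answer: 8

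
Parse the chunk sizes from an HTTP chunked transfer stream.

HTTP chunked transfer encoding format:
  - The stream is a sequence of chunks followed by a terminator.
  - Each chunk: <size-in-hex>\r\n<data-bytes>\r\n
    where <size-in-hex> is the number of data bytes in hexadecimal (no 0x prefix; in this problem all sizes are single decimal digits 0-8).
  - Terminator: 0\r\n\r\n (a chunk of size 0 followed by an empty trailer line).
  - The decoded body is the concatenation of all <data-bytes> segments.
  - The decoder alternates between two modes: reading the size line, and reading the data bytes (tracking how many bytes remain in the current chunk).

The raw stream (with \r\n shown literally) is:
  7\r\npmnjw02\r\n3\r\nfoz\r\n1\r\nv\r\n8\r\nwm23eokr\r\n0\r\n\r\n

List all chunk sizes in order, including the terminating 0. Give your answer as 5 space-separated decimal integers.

Answer: 7 3 1 8 0

Derivation:
Chunk 1: stream[0..1]='7' size=0x7=7, data at stream[3..10]='pmnjw02' -> body[0..7], body so far='pmnjw02'
Chunk 2: stream[12..13]='3' size=0x3=3, data at stream[15..18]='foz' -> body[7..10], body so far='pmnjw02foz'
Chunk 3: stream[20..21]='1' size=0x1=1, data at stream[23..24]='v' -> body[10..11], body so far='pmnjw02fozv'
Chunk 4: stream[26..27]='8' size=0x8=8, data at stream[29..37]='wm23eokr' -> body[11..19], body so far='pmnjw02fozvwm23eokr'
Chunk 5: stream[39..40]='0' size=0 (terminator). Final body='pmnjw02fozvwm23eokr' (19 bytes)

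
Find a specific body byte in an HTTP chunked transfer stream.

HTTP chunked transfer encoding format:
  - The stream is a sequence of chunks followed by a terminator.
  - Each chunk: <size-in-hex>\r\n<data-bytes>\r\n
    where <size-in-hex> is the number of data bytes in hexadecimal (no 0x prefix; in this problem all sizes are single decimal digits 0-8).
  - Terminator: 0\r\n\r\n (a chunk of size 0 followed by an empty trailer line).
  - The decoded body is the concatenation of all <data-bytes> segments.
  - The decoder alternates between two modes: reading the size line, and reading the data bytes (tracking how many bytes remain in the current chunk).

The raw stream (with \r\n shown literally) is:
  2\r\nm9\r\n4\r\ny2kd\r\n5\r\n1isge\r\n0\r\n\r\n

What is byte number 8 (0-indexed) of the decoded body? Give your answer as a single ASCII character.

Chunk 1: stream[0..1]='2' size=0x2=2, data at stream[3..5]='m9' -> body[0..2], body so far='m9'
Chunk 2: stream[7..8]='4' size=0x4=4, data at stream[10..14]='y2kd' -> body[2..6], body so far='m9y2kd'
Chunk 3: stream[16..17]='5' size=0x5=5, data at stream[19..24]='1isge' -> body[6..11], body so far='m9y2kd1isge'
Chunk 4: stream[26..27]='0' size=0 (terminator). Final body='m9y2kd1isge' (11 bytes)
Body byte 8 = 's'

Answer: s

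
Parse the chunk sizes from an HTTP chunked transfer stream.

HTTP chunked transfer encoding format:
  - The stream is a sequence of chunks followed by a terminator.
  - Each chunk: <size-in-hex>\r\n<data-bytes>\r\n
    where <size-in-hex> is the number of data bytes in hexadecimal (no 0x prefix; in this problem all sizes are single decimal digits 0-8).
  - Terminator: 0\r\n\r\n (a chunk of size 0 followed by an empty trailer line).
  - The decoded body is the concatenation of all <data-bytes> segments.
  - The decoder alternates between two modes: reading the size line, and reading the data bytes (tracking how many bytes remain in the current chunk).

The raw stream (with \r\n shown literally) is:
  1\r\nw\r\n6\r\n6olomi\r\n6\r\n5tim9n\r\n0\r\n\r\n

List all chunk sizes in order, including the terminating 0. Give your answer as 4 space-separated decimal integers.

Answer: 1 6 6 0

Derivation:
Chunk 1: stream[0..1]='1' size=0x1=1, data at stream[3..4]='w' -> body[0..1], body so far='w'
Chunk 2: stream[6..7]='6' size=0x6=6, data at stream[9..15]='6olomi' -> body[1..7], body so far='w6olomi'
Chunk 3: stream[17..18]='6' size=0x6=6, data at stream[20..26]='5tim9n' -> body[7..13], body so far='w6olomi5tim9n'
Chunk 4: stream[28..29]='0' size=0 (terminator). Final body='w6olomi5tim9n' (13 bytes)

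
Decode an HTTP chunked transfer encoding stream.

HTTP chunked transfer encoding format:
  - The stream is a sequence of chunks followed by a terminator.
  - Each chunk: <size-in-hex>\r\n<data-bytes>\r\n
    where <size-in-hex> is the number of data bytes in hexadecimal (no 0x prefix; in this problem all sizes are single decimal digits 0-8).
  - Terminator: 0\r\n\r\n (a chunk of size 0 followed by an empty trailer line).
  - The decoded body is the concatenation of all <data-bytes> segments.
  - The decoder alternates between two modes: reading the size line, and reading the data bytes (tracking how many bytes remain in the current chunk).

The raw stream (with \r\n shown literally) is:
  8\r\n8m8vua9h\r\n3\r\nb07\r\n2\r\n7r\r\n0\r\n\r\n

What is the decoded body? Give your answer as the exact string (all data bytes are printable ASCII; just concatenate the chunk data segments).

Chunk 1: stream[0..1]='8' size=0x8=8, data at stream[3..11]='8m8vua9h' -> body[0..8], body so far='8m8vua9h'
Chunk 2: stream[13..14]='3' size=0x3=3, data at stream[16..19]='b07' -> body[8..11], body so far='8m8vua9hb07'
Chunk 3: stream[21..22]='2' size=0x2=2, data at stream[24..26]='7r' -> body[11..13], body so far='8m8vua9hb077r'
Chunk 4: stream[28..29]='0' size=0 (terminator). Final body='8m8vua9hb077r' (13 bytes)

Answer: 8m8vua9hb077r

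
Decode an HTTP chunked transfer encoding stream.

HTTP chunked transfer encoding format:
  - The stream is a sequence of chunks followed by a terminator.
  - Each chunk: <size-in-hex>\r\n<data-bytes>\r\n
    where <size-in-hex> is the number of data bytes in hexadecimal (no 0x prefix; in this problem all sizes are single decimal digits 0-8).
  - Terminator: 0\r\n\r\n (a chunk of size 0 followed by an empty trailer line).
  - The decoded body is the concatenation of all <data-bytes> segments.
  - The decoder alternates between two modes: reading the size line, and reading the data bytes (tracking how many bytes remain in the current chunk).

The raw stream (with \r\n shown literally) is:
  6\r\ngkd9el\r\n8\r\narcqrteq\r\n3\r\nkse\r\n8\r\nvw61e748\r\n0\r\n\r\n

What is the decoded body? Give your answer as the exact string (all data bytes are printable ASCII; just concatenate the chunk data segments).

Answer: gkd9elarcqrteqksevw61e748

Derivation:
Chunk 1: stream[0..1]='6' size=0x6=6, data at stream[3..9]='gkd9el' -> body[0..6], body so far='gkd9el'
Chunk 2: stream[11..12]='8' size=0x8=8, data at stream[14..22]='arcqrteq' -> body[6..14], body so far='gkd9elarcqrteq'
Chunk 3: stream[24..25]='3' size=0x3=3, data at stream[27..30]='kse' -> body[14..17], body so far='gkd9elarcqrteqkse'
Chunk 4: stream[32..33]='8' size=0x8=8, data at stream[35..43]='vw61e748' -> body[17..25], body so far='gkd9elarcqrteqksevw61e748'
Chunk 5: stream[45..46]='0' size=0 (terminator). Final body='gkd9elarcqrteqksevw61e748' (25 bytes)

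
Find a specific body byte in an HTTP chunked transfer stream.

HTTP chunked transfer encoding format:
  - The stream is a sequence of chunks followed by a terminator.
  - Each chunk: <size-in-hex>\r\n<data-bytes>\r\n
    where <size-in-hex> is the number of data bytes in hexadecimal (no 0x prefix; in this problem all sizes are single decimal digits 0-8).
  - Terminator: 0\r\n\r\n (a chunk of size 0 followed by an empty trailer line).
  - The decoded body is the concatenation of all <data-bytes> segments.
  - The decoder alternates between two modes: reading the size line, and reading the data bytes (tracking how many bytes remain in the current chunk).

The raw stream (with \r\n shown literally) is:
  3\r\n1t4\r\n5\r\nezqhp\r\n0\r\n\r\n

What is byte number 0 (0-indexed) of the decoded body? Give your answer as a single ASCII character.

Answer: 1

Derivation:
Chunk 1: stream[0..1]='3' size=0x3=3, data at stream[3..6]='1t4' -> body[0..3], body so far='1t4'
Chunk 2: stream[8..9]='5' size=0x5=5, data at stream[11..16]='ezqhp' -> body[3..8], body so far='1t4ezqhp'
Chunk 3: stream[18..19]='0' size=0 (terminator). Final body='1t4ezqhp' (8 bytes)
Body byte 0 = '1'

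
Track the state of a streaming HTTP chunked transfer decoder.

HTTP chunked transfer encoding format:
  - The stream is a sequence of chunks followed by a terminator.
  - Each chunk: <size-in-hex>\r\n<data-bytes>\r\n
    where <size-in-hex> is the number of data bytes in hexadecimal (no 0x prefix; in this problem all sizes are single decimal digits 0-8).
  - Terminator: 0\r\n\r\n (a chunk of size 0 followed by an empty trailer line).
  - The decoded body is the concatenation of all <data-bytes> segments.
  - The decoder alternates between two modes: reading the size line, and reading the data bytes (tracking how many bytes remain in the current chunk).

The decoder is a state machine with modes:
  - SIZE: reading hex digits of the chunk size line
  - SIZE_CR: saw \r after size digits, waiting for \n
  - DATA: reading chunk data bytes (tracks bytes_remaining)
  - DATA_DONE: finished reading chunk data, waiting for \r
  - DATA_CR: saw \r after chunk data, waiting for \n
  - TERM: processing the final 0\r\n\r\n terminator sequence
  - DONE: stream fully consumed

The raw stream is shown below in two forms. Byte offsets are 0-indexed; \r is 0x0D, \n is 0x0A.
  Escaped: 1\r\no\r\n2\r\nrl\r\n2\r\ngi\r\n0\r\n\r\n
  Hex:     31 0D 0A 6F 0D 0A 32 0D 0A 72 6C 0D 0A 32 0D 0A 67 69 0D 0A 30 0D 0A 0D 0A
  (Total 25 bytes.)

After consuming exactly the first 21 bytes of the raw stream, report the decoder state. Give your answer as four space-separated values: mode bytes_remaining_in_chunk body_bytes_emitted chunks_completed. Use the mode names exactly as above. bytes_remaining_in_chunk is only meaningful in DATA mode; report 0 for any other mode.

Answer: SIZE 0 5 3

Derivation:
Byte 0 = '1': mode=SIZE remaining=0 emitted=0 chunks_done=0
Byte 1 = 0x0D: mode=SIZE_CR remaining=0 emitted=0 chunks_done=0
Byte 2 = 0x0A: mode=DATA remaining=1 emitted=0 chunks_done=0
Byte 3 = 'o': mode=DATA_DONE remaining=0 emitted=1 chunks_done=0
Byte 4 = 0x0D: mode=DATA_CR remaining=0 emitted=1 chunks_done=0
Byte 5 = 0x0A: mode=SIZE remaining=0 emitted=1 chunks_done=1
Byte 6 = '2': mode=SIZE remaining=0 emitted=1 chunks_done=1
Byte 7 = 0x0D: mode=SIZE_CR remaining=0 emitted=1 chunks_done=1
Byte 8 = 0x0A: mode=DATA remaining=2 emitted=1 chunks_done=1
Byte 9 = 'r': mode=DATA remaining=1 emitted=2 chunks_done=1
Byte 10 = 'l': mode=DATA_DONE remaining=0 emitted=3 chunks_done=1
Byte 11 = 0x0D: mode=DATA_CR remaining=0 emitted=3 chunks_done=1
Byte 12 = 0x0A: mode=SIZE remaining=0 emitted=3 chunks_done=2
Byte 13 = '2': mode=SIZE remaining=0 emitted=3 chunks_done=2
Byte 14 = 0x0D: mode=SIZE_CR remaining=0 emitted=3 chunks_done=2
Byte 15 = 0x0A: mode=DATA remaining=2 emitted=3 chunks_done=2
Byte 16 = 'g': mode=DATA remaining=1 emitted=4 chunks_done=2
Byte 17 = 'i': mode=DATA_DONE remaining=0 emitted=5 chunks_done=2
Byte 18 = 0x0D: mode=DATA_CR remaining=0 emitted=5 chunks_done=2
Byte 19 = 0x0A: mode=SIZE remaining=0 emitted=5 chunks_done=3
Byte 20 = '0': mode=SIZE remaining=0 emitted=5 chunks_done=3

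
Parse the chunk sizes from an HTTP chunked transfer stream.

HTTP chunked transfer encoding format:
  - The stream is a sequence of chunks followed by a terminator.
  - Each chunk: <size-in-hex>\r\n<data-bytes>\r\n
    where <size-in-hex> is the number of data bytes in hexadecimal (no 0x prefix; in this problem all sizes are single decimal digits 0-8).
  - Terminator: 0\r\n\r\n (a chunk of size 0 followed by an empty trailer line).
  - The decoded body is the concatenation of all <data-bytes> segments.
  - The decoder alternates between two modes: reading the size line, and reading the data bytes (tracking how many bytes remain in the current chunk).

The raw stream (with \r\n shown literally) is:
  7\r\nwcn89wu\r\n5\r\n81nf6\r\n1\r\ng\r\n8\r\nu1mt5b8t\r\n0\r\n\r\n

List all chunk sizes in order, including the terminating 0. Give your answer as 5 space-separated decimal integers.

Chunk 1: stream[0..1]='7' size=0x7=7, data at stream[3..10]='wcn89wu' -> body[0..7], body so far='wcn89wu'
Chunk 2: stream[12..13]='5' size=0x5=5, data at stream[15..20]='81nf6' -> body[7..12], body so far='wcn89wu81nf6'
Chunk 3: stream[22..23]='1' size=0x1=1, data at stream[25..26]='g' -> body[12..13], body so far='wcn89wu81nf6g'
Chunk 4: stream[28..29]='8' size=0x8=8, data at stream[31..39]='u1mt5b8t' -> body[13..21], body so far='wcn89wu81nf6gu1mt5b8t'
Chunk 5: stream[41..42]='0' size=0 (terminator). Final body='wcn89wu81nf6gu1mt5b8t' (21 bytes)

Answer: 7 5 1 8 0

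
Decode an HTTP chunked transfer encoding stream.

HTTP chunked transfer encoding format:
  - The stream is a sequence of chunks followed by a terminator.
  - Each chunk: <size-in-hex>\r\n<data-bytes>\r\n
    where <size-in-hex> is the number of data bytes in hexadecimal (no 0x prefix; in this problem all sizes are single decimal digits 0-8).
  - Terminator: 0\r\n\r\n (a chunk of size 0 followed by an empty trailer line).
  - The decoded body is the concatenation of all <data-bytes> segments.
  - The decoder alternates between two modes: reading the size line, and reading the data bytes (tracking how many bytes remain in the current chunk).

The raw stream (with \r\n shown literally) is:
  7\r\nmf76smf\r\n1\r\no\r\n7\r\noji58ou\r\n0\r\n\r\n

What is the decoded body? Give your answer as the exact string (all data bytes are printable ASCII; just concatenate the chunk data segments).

Answer: mf76smfooji58ou

Derivation:
Chunk 1: stream[0..1]='7' size=0x7=7, data at stream[3..10]='mf76smf' -> body[0..7], body so far='mf76smf'
Chunk 2: stream[12..13]='1' size=0x1=1, data at stream[15..16]='o' -> body[7..8], body so far='mf76smfo'
Chunk 3: stream[18..19]='7' size=0x7=7, data at stream[21..28]='oji58ou' -> body[8..15], body so far='mf76smfooji58ou'
Chunk 4: stream[30..31]='0' size=0 (terminator). Final body='mf76smfooji58ou' (15 bytes)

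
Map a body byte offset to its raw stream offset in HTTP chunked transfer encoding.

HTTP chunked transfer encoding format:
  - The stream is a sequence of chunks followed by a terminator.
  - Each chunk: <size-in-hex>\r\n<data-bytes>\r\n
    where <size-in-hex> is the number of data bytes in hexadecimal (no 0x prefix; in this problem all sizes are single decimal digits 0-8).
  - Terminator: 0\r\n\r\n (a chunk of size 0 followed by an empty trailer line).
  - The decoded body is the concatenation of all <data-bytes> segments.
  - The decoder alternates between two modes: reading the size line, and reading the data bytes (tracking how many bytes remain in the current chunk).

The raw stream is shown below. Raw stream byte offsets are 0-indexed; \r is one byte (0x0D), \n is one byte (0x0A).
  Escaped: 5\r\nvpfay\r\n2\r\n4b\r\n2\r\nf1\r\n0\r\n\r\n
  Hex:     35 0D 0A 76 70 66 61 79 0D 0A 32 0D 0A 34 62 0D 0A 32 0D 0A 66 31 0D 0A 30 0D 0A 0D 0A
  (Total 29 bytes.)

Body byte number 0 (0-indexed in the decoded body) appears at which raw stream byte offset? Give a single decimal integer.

Answer: 3

Derivation:
Chunk 1: stream[0..1]='5' size=0x5=5, data at stream[3..8]='vpfay' -> body[0..5], body so far='vpfay'
Chunk 2: stream[10..11]='2' size=0x2=2, data at stream[13..15]='4b' -> body[5..7], body so far='vpfay4b'
Chunk 3: stream[17..18]='2' size=0x2=2, data at stream[20..22]='f1' -> body[7..9], body so far='vpfay4bf1'
Chunk 4: stream[24..25]='0' size=0 (terminator). Final body='vpfay4bf1' (9 bytes)
Body byte 0 at stream offset 3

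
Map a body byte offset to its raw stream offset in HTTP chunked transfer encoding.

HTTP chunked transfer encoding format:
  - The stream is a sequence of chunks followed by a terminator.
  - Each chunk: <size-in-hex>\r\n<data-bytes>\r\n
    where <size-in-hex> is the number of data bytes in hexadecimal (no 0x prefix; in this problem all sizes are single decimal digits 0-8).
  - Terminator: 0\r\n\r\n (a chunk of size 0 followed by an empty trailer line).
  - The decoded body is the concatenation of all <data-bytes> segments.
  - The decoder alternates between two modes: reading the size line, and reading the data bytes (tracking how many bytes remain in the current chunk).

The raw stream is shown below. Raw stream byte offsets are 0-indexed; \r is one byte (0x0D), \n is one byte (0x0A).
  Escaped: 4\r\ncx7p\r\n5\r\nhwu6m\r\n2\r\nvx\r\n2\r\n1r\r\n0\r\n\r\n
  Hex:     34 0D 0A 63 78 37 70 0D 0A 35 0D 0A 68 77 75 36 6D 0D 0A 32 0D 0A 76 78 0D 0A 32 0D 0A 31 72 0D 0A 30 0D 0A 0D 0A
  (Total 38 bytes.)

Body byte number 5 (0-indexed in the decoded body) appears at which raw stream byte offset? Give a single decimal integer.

Chunk 1: stream[0..1]='4' size=0x4=4, data at stream[3..7]='cx7p' -> body[0..4], body so far='cx7p'
Chunk 2: stream[9..10]='5' size=0x5=5, data at stream[12..17]='hwu6m' -> body[4..9], body so far='cx7phwu6m'
Chunk 3: stream[19..20]='2' size=0x2=2, data at stream[22..24]='vx' -> body[9..11], body so far='cx7phwu6mvx'
Chunk 4: stream[26..27]='2' size=0x2=2, data at stream[29..31]='1r' -> body[11..13], body so far='cx7phwu6mvx1r'
Chunk 5: stream[33..34]='0' size=0 (terminator). Final body='cx7phwu6mvx1r' (13 bytes)
Body byte 5 at stream offset 13

Answer: 13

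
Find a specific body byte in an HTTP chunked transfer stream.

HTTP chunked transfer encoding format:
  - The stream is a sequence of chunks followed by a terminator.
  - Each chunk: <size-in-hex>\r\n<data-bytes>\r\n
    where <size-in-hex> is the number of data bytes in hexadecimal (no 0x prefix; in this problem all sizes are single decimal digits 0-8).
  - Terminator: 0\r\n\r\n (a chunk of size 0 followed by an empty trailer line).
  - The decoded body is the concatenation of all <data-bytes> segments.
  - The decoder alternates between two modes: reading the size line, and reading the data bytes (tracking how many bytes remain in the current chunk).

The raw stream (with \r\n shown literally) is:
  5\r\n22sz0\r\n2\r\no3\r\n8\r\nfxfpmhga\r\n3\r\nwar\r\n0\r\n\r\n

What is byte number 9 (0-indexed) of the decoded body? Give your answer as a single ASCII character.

Chunk 1: stream[0..1]='5' size=0x5=5, data at stream[3..8]='22sz0' -> body[0..5], body so far='22sz0'
Chunk 2: stream[10..11]='2' size=0x2=2, data at stream[13..15]='o3' -> body[5..7], body so far='22sz0o3'
Chunk 3: stream[17..18]='8' size=0x8=8, data at stream[20..28]='fxfpmhga' -> body[7..15], body so far='22sz0o3fxfpmhga'
Chunk 4: stream[30..31]='3' size=0x3=3, data at stream[33..36]='war' -> body[15..18], body so far='22sz0o3fxfpmhgawar'
Chunk 5: stream[38..39]='0' size=0 (terminator). Final body='22sz0o3fxfpmhgawar' (18 bytes)
Body byte 9 = 'f'

Answer: f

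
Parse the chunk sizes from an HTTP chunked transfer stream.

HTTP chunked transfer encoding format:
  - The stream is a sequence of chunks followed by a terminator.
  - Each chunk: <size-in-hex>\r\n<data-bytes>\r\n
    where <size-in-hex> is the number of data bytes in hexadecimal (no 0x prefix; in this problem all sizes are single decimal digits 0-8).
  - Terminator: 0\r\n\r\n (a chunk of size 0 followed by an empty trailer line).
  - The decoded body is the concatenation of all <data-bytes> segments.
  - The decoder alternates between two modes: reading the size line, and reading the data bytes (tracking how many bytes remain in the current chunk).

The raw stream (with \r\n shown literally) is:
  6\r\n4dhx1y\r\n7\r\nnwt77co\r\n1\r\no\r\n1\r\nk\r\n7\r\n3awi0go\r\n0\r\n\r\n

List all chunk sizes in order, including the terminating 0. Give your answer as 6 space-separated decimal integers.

Answer: 6 7 1 1 7 0

Derivation:
Chunk 1: stream[0..1]='6' size=0x6=6, data at stream[3..9]='4dhx1y' -> body[0..6], body so far='4dhx1y'
Chunk 2: stream[11..12]='7' size=0x7=7, data at stream[14..21]='nwt77co' -> body[6..13], body so far='4dhx1ynwt77co'
Chunk 3: stream[23..24]='1' size=0x1=1, data at stream[26..27]='o' -> body[13..14], body so far='4dhx1ynwt77coo'
Chunk 4: stream[29..30]='1' size=0x1=1, data at stream[32..33]='k' -> body[14..15], body so far='4dhx1ynwt77cook'
Chunk 5: stream[35..36]='7' size=0x7=7, data at stream[38..45]='3awi0go' -> body[15..22], body so far='4dhx1ynwt77cook3awi0go'
Chunk 6: stream[47..48]='0' size=0 (terminator). Final body='4dhx1ynwt77cook3awi0go' (22 bytes)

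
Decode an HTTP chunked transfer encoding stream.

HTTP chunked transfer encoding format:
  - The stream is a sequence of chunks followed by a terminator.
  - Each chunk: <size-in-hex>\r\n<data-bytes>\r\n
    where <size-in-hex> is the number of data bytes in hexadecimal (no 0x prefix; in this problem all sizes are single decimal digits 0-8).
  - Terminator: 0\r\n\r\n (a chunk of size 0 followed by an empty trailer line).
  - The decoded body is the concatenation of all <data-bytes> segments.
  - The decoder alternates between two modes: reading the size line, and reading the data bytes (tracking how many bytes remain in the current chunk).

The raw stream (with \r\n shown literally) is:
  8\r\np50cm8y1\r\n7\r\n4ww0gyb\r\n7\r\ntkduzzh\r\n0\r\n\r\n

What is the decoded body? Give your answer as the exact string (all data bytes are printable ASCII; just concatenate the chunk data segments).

Answer: p50cm8y14ww0gybtkduzzh

Derivation:
Chunk 1: stream[0..1]='8' size=0x8=8, data at stream[3..11]='p50cm8y1' -> body[0..8], body so far='p50cm8y1'
Chunk 2: stream[13..14]='7' size=0x7=7, data at stream[16..23]='4ww0gyb' -> body[8..15], body so far='p50cm8y14ww0gyb'
Chunk 3: stream[25..26]='7' size=0x7=7, data at stream[28..35]='tkduzzh' -> body[15..22], body so far='p50cm8y14ww0gybtkduzzh'
Chunk 4: stream[37..38]='0' size=0 (terminator). Final body='p50cm8y14ww0gybtkduzzh' (22 bytes)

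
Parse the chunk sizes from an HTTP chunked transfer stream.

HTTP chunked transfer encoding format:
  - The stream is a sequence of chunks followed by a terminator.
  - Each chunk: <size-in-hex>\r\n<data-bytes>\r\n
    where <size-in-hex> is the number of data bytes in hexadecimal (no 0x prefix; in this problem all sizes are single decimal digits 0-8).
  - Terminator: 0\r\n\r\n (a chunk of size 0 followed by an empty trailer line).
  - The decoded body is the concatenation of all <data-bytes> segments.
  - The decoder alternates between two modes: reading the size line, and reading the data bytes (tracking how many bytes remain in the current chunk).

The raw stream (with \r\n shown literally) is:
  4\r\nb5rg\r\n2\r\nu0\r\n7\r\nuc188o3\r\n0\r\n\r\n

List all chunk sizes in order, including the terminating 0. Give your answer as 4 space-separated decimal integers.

Chunk 1: stream[0..1]='4' size=0x4=4, data at stream[3..7]='b5rg' -> body[0..4], body so far='b5rg'
Chunk 2: stream[9..10]='2' size=0x2=2, data at stream[12..14]='u0' -> body[4..6], body so far='b5rgu0'
Chunk 3: stream[16..17]='7' size=0x7=7, data at stream[19..26]='uc188o3' -> body[6..13], body so far='b5rgu0uc188o3'
Chunk 4: stream[28..29]='0' size=0 (terminator). Final body='b5rgu0uc188o3' (13 bytes)

Answer: 4 2 7 0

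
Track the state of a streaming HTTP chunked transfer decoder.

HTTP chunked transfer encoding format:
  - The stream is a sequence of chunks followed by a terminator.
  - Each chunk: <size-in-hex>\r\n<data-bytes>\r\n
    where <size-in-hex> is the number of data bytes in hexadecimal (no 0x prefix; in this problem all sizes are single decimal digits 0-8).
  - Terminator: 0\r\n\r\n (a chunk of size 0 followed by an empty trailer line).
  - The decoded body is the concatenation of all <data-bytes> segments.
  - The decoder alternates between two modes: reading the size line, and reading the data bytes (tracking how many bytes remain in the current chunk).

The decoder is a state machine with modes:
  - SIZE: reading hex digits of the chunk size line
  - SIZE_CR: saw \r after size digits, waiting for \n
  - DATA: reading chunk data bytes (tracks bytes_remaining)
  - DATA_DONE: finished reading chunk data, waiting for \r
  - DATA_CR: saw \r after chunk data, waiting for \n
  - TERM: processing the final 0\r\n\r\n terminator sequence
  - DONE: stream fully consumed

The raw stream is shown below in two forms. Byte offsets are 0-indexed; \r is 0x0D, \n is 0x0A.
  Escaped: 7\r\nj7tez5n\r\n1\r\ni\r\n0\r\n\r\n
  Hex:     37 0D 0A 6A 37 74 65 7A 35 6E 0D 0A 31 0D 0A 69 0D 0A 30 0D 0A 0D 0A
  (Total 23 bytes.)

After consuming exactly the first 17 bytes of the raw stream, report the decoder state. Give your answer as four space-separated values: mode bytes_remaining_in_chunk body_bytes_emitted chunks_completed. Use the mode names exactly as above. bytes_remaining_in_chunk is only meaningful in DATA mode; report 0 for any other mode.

Byte 0 = '7': mode=SIZE remaining=0 emitted=0 chunks_done=0
Byte 1 = 0x0D: mode=SIZE_CR remaining=0 emitted=0 chunks_done=0
Byte 2 = 0x0A: mode=DATA remaining=7 emitted=0 chunks_done=0
Byte 3 = 'j': mode=DATA remaining=6 emitted=1 chunks_done=0
Byte 4 = '7': mode=DATA remaining=5 emitted=2 chunks_done=0
Byte 5 = 't': mode=DATA remaining=4 emitted=3 chunks_done=0
Byte 6 = 'e': mode=DATA remaining=3 emitted=4 chunks_done=0
Byte 7 = 'z': mode=DATA remaining=2 emitted=5 chunks_done=0
Byte 8 = '5': mode=DATA remaining=1 emitted=6 chunks_done=0
Byte 9 = 'n': mode=DATA_DONE remaining=0 emitted=7 chunks_done=0
Byte 10 = 0x0D: mode=DATA_CR remaining=0 emitted=7 chunks_done=0
Byte 11 = 0x0A: mode=SIZE remaining=0 emitted=7 chunks_done=1
Byte 12 = '1': mode=SIZE remaining=0 emitted=7 chunks_done=1
Byte 13 = 0x0D: mode=SIZE_CR remaining=0 emitted=7 chunks_done=1
Byte 14 = 0x0A: mode=DATA remaining=1 emitted=7 chunks_done=1
Byte 15 = 'i': mode=DATA_DONE remaining=0 emitted=8 chunks_done=1
Byte 16 = 0x0D: mode=DATA_CR remaining=0 emitted=8 chunks_done=1

Answer: DATA_CR 0 8 1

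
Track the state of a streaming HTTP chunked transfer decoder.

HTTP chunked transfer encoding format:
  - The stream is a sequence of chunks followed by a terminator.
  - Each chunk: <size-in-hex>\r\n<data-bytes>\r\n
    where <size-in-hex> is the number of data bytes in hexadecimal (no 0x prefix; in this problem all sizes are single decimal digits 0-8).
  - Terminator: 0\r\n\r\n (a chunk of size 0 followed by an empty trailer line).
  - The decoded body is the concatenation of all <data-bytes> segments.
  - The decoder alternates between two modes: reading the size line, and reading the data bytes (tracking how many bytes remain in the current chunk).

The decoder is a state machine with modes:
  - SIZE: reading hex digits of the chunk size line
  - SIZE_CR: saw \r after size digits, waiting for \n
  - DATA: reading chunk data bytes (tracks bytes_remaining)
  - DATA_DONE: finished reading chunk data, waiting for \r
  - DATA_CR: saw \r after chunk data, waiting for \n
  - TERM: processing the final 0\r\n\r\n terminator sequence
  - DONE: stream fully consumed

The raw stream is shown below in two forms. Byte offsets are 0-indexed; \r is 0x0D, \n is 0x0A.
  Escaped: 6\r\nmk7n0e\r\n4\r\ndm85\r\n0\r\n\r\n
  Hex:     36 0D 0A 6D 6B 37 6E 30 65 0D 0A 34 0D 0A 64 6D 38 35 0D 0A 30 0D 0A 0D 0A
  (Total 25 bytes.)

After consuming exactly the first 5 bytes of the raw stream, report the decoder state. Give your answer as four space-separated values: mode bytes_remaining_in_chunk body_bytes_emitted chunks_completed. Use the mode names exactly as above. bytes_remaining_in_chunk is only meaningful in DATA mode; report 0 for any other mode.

Answer: DATA 4 2 0

Derivation:
Byte 0 = '6': mode=SIZE remaining=0 emitted=0 chunks_done=0
Byte 1 = 0x0D: mode=SIZE_CR remaining=0 emitted=0 chunks_done=0
Byte 2 = 0x0A: mode=DATA remaining=6 emitted=0 chunks_done=0
Byte 3 = 'm': mode=DATA remaining=5 emitted=1 chunks_done=0
Byte 4 = 'k': mode=DATA remaining=4 emitted=2 chunks_done=0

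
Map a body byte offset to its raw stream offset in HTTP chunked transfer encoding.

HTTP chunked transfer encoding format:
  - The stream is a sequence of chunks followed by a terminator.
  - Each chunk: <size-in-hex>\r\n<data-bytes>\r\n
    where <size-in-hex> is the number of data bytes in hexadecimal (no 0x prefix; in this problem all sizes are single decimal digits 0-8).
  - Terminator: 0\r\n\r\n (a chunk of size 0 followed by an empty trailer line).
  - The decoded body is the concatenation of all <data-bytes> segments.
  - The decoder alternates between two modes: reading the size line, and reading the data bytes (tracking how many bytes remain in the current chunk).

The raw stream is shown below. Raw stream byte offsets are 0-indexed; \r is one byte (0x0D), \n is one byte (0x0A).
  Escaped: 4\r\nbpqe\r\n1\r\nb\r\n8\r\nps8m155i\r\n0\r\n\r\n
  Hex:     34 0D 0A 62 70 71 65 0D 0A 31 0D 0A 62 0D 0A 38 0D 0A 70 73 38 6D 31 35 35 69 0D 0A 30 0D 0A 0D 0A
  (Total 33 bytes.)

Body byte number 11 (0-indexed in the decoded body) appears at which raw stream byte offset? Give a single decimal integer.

Answer: 24

Derivation:
Chunk 1: stream[0..1]='4' size=0x4=4, data at stream[3..7]='bpqe' -> body[0..4], body so far='bpqe'
Chunk 2: stream[9..10]='1' size=0x1=1, data at stream[12..13]='b' -> body[4..5], body so far='bpqeb'
Chunk 3: stream[15..16]='8' size=0x8=8, data at stream[18..26]='ps8m155i' -> body[5..13], body so far='bpqebps8m155i'
Chunk 4: stream[28..29]='0' size=0 (terminator). Final body='bpqebps8m155i' (13 bytes)
Body byte 11 at stream offset 24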